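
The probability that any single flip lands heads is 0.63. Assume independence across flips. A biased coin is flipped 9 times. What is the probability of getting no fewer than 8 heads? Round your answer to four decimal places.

X ~ Binomial(9, 0.63); P(X ≥ 8) = Σ C(9,k) p^k (1−p)^(9−k) over k:
  k=8: C(9,8)·0.63^8·0.37^1 = 0.082636
  k=9: C(9,9)·0.63^9·0.37^0 = 0.015634
Total = 0.098270

0.0983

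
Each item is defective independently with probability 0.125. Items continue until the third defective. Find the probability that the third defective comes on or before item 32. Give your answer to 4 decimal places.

Finishing within 32 items ⇔ at least 3 successes in the first 32. With X ~ Binomial(32, 0.125), P(Y ≤ 32) = 1 − P(X ≤ 2).
  k=0: C(32,0)·0.125^0·0.875^32 = 0.013940
  k=1: C(32,1)·0.125^1·0.875^31 = 0.063725
  k=2: C(32,2)·0.125^2·0.875^30 = 0.141105
1 − 0.218770 = 0.781230

0.7812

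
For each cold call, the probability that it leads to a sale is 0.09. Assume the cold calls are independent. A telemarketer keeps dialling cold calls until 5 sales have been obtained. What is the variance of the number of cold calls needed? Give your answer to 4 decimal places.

561.7284

Y = total cold calls until the fifth success; negative binomial with r=5, p=0.09.
Var(Y) = r(1−p)/p² = 5·0.91 / 0.09² = 561.728395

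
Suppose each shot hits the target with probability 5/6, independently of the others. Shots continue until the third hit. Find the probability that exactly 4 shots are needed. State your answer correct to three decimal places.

0.289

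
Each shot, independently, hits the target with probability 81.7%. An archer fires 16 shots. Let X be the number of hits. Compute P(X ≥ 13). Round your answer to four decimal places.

0.6659

X ~ Binomial(16, 0.817); P(X ≥ 13) = Σ C(16,k) p^k (1−p)^(16−k) over k:
  k=13: C(16,13)·0.817^13·0.183^3 = 0.247986
  k=14: C(16,14)·0.817^14·0.183^2 = 0.237242
  k=15: C(16,15)·0.817^15·0.183^1 = 0.141222
  k=16: C(16,16)·0.817^16·0.183^0 = 0.039405
Total = 0.665856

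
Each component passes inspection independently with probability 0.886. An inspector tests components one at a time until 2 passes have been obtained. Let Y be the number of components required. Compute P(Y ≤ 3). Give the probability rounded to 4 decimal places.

Finishing within 3 components ⇔ at least 2 successes in the first 3. With X ~ Binomial(3, 0.886), P(Y ≤ 3) = 1 − P(X ≤ 1).
  k=0: C(3,0)·0.886^0·0.114^3 = 0.001482
  k=1: C(3,1)·0.886^1·0.114^2 = 0.034543
1 − 0.036025 = 0.963975

0.9640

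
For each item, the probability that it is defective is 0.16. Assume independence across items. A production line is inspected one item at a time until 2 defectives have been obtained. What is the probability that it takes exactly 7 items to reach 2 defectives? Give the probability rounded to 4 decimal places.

0.0642

Y = trial on which the second success occurs; negative binomial, r=2, p=0.16.
P(Y=7) = C(6,1) · p^2 · (1−p)^5
= 6 · 0.0256 · 0.41821 = 0.064237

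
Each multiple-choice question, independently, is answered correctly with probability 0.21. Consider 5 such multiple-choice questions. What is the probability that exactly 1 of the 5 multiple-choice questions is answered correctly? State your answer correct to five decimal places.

X ~ Binomial(n=5, p=0.21).
P(X=1) = C(5,1) · p^1 · (1−p)^4
= 5 · 0.21 · 0.3895 = 0.4089759

0.40898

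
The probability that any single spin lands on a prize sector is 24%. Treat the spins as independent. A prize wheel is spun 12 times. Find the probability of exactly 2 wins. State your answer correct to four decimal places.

0.2444

X ~ Binomial(n=12, p=0.24).
P(X=2) = C(12,2) · p^2 · (1−p)^10
= 66 · 0.0576 · 0.064289 = 0.244401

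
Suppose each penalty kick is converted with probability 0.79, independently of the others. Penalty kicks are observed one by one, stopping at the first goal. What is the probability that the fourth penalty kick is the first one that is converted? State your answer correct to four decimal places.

Geometric (trials to first success), p = 0.79.
P(Y = 4) = (1−p)^3 · p = 0.009261 · 0.79 = 0.007316

0.0073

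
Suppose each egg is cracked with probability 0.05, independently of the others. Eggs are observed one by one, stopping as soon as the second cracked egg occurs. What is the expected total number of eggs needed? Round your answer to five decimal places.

40.00000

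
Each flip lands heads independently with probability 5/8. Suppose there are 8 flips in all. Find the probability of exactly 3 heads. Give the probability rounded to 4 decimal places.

X ~ Binomial(n=8, p=0.625).
P(X=3) = C(8,3) · p^3 · (1−p)^5
= 56 · 0.24414 · 0.0074158 = 0.101388

0.1014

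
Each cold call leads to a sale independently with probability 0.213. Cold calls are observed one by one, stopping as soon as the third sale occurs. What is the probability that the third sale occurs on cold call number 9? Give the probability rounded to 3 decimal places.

Y = trial on which the third success occurs; negative binomial, r=3, p=0.213.
P(Y=9) = C(8,2) · p^3 · (1−p)^6
= 28 · 0.0096636 · 0.2376 = 0.06429

0.064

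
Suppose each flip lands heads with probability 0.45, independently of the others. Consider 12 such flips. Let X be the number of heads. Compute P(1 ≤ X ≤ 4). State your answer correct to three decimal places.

0.304

X ~ Binomial(12, 0.45); P(1 ≤ X ≤ 4) = Σ C(12,k) p^k (1−p)^(12−k) over k:
  k=1: C(12,1)·0.45^1·0.55^11 = 0.00752
  k=2: C(12,2)·0.45^2·0.55^10 = 0.03385
  k=3: C(12,3)·0.45^3·0.55^9 = 0.09233
  k=4: C(12,4)·0.45^4·0.55^8 = 0.16996
Total = 0.30367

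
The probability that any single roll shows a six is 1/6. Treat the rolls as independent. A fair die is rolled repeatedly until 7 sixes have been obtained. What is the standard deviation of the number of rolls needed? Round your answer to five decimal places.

14.49138

Y = total rolls until the seventh success; negative binomial with r=7, p=0.166667.
SD(Y) = √[r(1−p)/p²] = √(210.0000000) = 14.4913767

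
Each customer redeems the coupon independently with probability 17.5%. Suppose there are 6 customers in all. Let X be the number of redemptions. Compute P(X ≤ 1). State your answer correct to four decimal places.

0.7166

X ~ Binomial(6, 0.175); P(X ≤ 1) = Σ C(6,k) p^k (1−p)^(6−k) over k:
  k=0: C(6,0)·0.175^0·0.825^6 = 0.315300
  k=1: C(6,1)·0.175^1·0.825^5 = 0.401291
Total = 0.716590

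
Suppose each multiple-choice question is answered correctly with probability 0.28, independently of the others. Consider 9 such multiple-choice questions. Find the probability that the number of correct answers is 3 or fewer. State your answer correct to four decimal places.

0.7740

X ~ Binomial(9, 0.28); P(X ≤ 3) = Σ C(9,k) p^k (1−p)^(9−k) over k:
  k=0: C(9,0)·0.28^0·0.72^9 = 0.051999
  k=1: C(9,1)·0.28^1·0.72^8 = 0.181995
  k=2: C(9,2)·0.28^2·0.72^7 = 0.283104
  k=3: C(9,3)·0.28^3·0.72^6 = 0.256891
Total = 0.773989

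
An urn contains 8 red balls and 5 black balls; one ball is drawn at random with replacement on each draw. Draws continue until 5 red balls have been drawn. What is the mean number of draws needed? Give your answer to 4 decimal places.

8.1250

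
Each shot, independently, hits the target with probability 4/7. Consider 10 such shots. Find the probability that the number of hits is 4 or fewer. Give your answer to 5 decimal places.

0.21792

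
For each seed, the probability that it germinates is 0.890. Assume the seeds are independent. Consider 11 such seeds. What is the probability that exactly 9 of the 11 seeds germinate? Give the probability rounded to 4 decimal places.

X ~ Binomial(n=11, p=0.89).
P(X=9) = C(11,9) · p^9 · (1−p)^2
= 55 · 0.35036 · 0.0121 = 0.233162

0.2332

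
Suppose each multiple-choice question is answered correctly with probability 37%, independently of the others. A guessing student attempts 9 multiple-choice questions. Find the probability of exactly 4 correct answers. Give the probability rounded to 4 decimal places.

0.2344

X ~ Binomial(n=9, p=0.37).
P(X=4) = C(9,4) · p^4 · (1−p)^5
= 126 · 0.018742 · 0.099244 = 0.234358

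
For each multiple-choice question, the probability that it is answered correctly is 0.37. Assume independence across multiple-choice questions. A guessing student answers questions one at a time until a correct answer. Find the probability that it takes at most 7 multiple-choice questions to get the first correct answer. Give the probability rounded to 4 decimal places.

0.9606

Y = number of multiple-choice questions to the first success; geometric, p = 0.37.
P(Y ≤ 7) = 1 − (1−p)^7 = 1 − 0.039390 = 0.960610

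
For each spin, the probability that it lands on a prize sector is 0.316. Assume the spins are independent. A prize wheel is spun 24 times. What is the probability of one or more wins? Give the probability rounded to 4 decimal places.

P(at least one) = 1 − P(none) = 1 − (1 − 0.316)^24
= 1 − 0.000110 = 0.999890

0.9999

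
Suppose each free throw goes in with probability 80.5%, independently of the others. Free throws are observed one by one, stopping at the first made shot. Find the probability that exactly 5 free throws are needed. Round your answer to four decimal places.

0.0012

Geometric (trials to first success), p = 0.805.
P(Y = 5) = (1−p)^4 · p = 0.0014459 · 0.805 = 0.001164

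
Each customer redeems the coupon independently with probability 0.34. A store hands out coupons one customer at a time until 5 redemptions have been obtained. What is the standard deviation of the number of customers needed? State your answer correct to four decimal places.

5.3429

Y = total customers until the fifth success; negative binomial with r=5, p=0.34.
SD(Y) = √[r(1−p)/p²] = √(28.546713) = 5.342912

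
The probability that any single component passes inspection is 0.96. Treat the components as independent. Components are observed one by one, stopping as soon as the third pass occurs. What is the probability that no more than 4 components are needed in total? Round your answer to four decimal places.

0.9909

Finishing within 4 components ⇔ at least 3 successes in the first 4. With X ~ Binomial(4, 0.96), P(Y ≤ 4) = 1 − P(X ≤ 2).
  k=0: C(4,0)·0.96^0·0.04^4 = 0.000003
  k=1: C(4,1)·0.96^1·0.04^3 = 0.000246
  k=2: C(4,2)·0.96^2·0.04^2 = 0.008847
1 − 0.009096 = 0.990904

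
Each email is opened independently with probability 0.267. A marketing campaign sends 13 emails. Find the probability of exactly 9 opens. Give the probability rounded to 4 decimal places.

X ~ Binomial(n=13, p=0.267).
P(X=9) = C(13,9) · p^9 · (1−p)^4
= 715 · 6.8961e-06 · 0.28868 = 0.001423

0.0014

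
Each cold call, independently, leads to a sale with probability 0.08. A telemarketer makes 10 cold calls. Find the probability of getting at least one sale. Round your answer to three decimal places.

0.566

P(at least one) = 1 − P(none) = 1 − (1 − 0.08)^10
= 1 − 0.43439 = 0.56561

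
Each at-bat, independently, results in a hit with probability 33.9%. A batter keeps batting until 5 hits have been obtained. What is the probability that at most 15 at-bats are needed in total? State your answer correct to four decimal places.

Finishing within 15 at-bats ⇔ at least 5 successes in the first 15. With X ~ Binomial(15, 0.339), P(Y ≤ 15) = 1 − P(X ≤ 4).
  k=0: C(15,0)·0.339^0·0.661^15 = 0.002009
  k=1: C(15,1)·0.339^1·0.661^14 = 0.015457
  k=2: C(15,2)·0.339^2·0.661^13 = 0.055489
  k=3: C(15,3)·0.339^3·0.661^12 = 0.123318
  k=4: C(15,4)·0.339^4·0.661^11 = 0.189735
1 − 0.386008 = 0.613992

0.6140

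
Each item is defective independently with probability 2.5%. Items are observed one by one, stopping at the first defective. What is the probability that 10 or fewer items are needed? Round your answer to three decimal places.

0.224

Y = number of items to the first success; geometric, p = 0.025.
P(Y ≤ 10) = 1 − (1−p)^10 = 1 − 0.77633 = 0.22367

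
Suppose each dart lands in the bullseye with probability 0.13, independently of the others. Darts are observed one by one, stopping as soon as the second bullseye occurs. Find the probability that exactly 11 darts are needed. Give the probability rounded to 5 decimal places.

Y = trial on which the second success occurs; negative binomial, r=2, p=0.13.
P(Y=11) = C(10,1) · p^2 · (1−p)^9
= 10 · 0.0169 · 0.28554 = 0.0482570

0.04826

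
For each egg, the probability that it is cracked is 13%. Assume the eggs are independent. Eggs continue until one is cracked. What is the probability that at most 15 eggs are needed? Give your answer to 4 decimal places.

Y = number of eggs to the first success; geometric, p = 0.13.
P(Y ≤ 15) = 1 − (1−p)^15 = 1 − 0.123819 = 0.876181

0.8762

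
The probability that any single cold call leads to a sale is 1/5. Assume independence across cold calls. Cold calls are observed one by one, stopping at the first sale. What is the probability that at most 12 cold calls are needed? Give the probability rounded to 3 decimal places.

Y = number of cold calls to the first success; geometric, p = 0.20.
P(Y ≤ 12) = 1 − (1−p)^12 = 1 − 0.06872 = 0.93128

0.931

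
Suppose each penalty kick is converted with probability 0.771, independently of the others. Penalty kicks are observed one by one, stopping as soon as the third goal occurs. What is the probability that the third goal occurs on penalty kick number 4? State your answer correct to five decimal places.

Y = trial on which the third success occurs; negative binomial, r=3, p=0.771.
P(Y=4) = C(3,2) · p^3 · (1−p)^1
= 3 · 0.45831 · 0.229 = 0.3148617

0.31486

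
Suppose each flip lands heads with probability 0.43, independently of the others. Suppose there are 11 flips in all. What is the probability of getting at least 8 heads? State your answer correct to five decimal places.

0.04614

X ~ Binomial(11, 0.43); P(X ≥ 8) = Σ C(11,k) p^k (1−p)^(11−k) over k:
  k=8: C(11,8)·0.43^8·0.57^3 = 0.0357155
  k=9: C(11,9)·0.43^9·0.57^2 = 0.0089811
  k=10: C(11,10)·0.43^10·0.57^1 = 0.0013550
  k=11: C(11,11)·0.43^11·0.57^0 = 0.0000929
Total = 0.0461445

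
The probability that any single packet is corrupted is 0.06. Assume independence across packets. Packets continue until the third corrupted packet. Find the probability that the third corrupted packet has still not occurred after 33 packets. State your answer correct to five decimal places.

Needing more than 33 packets ⇔ fewer than 3 successes in the first 33. With X ~ Binomial(33, 0.06), P(Y > 33) = P(X ≤ 2).
  k=0: C(33,0)·0.06^0·0.94^33 = 0.1297834
  k=1: C(33,1)·0.06^1·0.94^32 = 0.2733736
  k=2: C(33,2)·0.06^2·0.94^31 = 0.2791900
P(X ≤ 2) = 0.6823470

0.68235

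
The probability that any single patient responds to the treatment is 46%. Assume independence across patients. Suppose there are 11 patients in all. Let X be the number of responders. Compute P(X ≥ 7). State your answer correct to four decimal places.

0.1919

X ~ Binomial(11, 0.46); P(X ≥ 7) = Σ C(11,k) p^k (1−p)^(11−k) over k:
  k=7: C(11,7)·0.46^7·0.54^4 = 0.122291
  k=8: C(11,8)·0.46^8·0.54^3 = 0.052087
  k=9: C(11,9)·0.46^9·0.54^2 = 0.014790
  k=10: C(11,10)·0.46^10·0.54^1 = 0.002520
  k=11: C(11,11)·0.46^11·0.54^0 = 0.000195
Total = 0.191883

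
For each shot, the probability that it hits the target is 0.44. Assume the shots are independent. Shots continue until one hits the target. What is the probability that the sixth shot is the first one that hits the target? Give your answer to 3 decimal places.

0.024

Geometric (trials to first success), p = 0.44.
P(Y = 6) = (1−p)^5 · p = 0.055073 · 0.44 = 0.02423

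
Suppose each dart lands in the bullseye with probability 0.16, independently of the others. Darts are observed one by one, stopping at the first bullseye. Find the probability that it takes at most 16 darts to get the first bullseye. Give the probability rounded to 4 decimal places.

0.9386

Y = number of darts to the first success; geometric, p = 0.16.
P(Y ≤ 16) = 1 − (1−p)^16 = 1 − 0.061442 = 0.938558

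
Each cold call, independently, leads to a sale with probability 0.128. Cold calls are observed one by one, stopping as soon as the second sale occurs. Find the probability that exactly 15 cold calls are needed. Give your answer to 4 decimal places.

0.0387

Y = trial on which the second success occurs; negative binomial, r=2, p=0.128.
P(Y=15) = C(14,1) · p^2 · (1−p)^13
= 14 · 0.016384 · 0.16854 = 0.038660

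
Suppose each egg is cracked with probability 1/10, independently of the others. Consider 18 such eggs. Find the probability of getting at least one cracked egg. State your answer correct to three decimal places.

P(at least one) = 1 − P(none) = 1 − (1 − 0.10)^18
= 1 − 0.15009 = 0.84991

0.850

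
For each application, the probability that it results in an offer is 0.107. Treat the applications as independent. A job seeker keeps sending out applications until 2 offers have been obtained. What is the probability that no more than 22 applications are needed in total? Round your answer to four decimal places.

0.6984

Finishing within 22 applications ⇔ at least 2 successes in the first 22. With X ~ Binomial(22, 0.107), P(Y ≤ 22) = 1 − P(X ≤ 1).
  k=0: C(22,0)·0.107^0·0.893^22 = 0.082934
  k=1: C(22,1)·0.107^1·0.893^21 = 0.218619
1 − 0.301552 = 0.698448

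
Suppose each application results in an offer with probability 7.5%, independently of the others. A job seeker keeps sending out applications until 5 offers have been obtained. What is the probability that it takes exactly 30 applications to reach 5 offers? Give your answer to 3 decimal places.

Y = trial on which the fifth success occurs; negative binomial, r=5, p=0.075.
P(Y=30) = C(29,4) · p^5 · (1−p)^25
= 23751 · 2.373e-06 · 0.14241 = 0.00803

0.008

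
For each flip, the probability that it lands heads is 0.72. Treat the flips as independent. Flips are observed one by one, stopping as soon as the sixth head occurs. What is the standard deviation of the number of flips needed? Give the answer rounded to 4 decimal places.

1.8002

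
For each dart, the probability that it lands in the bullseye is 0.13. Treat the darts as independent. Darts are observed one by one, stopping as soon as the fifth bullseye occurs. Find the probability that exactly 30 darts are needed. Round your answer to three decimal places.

Y = trial on which the fifth success occurs; negative binomial, r=5, p=0.13.
P(Y=30) = C(29,4) · p^5 · (1−p)^25
= 23751 · 3.7129e-05 · 0.03076 = 0.02713

0.027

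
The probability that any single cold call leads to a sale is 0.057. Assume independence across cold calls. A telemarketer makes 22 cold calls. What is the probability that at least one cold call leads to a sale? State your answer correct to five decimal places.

P(at least one) = 1 − P(none) = 1 − (1 − 0.057)^22
= 1 − 0.2749522 = 0.7250478

0.72505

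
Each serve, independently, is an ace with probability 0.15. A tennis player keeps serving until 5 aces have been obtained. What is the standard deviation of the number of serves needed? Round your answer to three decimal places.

Y = total serves until the fifth success; negative binomial with r=5, p=0.15.
SD(Y) = √[r(1−p)/p²] = √(188.88889) = 13.74369

13.744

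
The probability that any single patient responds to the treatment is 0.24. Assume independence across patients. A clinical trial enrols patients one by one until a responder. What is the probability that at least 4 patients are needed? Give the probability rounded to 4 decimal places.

Y = number of patients to the first success; geometric, p = 0.24.
P(Y > 3) = P(first 3 all fail) = (1−p)^3 = 0.438976

0.4390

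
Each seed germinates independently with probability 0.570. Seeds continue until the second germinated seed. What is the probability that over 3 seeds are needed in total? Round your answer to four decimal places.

Needing more than 3 seeds ⇔ fewer than 2 successes in the first 3. With X ~ Binomial(3, 0.57), P(Y > 3) = P(X ≤ 1).
  k=0: C(3,0)·0.57^0·0.43^3 = 0.079507
  k=1: C(3,1)·0.57^1·0.43^2 = 0.316179
P(X ≤ 1) = 0.395686

0.3957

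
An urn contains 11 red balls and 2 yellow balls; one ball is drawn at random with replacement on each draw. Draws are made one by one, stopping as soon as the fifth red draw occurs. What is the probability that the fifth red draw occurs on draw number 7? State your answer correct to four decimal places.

Y = trial on which the fifth success occurs; negative binomial, r=5, p=0.846154.
P(Y=7) = C(6,4) · p^5 · (1−p)^2
= 15 · 0.43376 · 0.023669 = 0.153997

0.1540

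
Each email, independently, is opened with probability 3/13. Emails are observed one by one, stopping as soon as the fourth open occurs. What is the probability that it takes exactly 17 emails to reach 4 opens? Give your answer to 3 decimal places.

Y = trial on which the fourth success occurs; negative binomial, r=4, p=0.230769.
P(Y=17) = C(16,3) · p^4 · (1−p)^13
= 560 · 0.002836 · 0.033017 = 0.05244

0.052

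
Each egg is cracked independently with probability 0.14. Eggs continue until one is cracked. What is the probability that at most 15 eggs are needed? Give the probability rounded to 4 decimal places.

Y = number of eggs to the first success; geometric, p = 0.14.
P(Y ≤ 15) = 1 − (1−p)^15 = 1 − 0.104106 = 0.895894

0.8959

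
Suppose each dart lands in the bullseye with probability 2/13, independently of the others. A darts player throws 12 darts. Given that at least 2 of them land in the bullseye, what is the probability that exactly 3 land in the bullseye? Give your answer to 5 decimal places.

X ~ Binomial(12, 0.153846). Want P(X=3 | X≥2) = P(X=3) / P(X≥2).
P(X=3) = C(12,3)·0.153846^3·0.846154^9 = 0.1781257
P(X≥2) = 1 − 0.1347076 − 0.2939074 = 0.5713850
Ratio = 0.1781257 / 0.5713850 = 0.3117438

0.31174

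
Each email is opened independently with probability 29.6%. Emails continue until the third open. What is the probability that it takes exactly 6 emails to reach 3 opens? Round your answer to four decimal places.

0.0905

Y = trial on which the third success occurs; negative binomial, r=3, p=0.296.
P(Y=6) = C(5,2) · p^3 · (1−p)^3
= 10 · 0.025934 · 0.34891 = 0.090488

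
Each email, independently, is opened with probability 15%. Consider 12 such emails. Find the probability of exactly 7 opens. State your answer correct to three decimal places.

X ~ Binomial(n=12, p=0.15).
P(X=7) = C(12,7) · p^7 · (1−p)^5
= 792 · 1.7086e-06 · 0.44371 = 0.00060

0.001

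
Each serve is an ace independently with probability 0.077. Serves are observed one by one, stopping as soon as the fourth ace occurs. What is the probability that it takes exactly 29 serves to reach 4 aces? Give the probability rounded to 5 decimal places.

Y = trial on which the fourth success occurs; negative binomial, r=4, p=0.077.
P(Y=29) = C(28,3) · p^4 · (1−p)^25
= 3276 · 3.5153e-05 · 0.13491 = 0.0155364

0.01554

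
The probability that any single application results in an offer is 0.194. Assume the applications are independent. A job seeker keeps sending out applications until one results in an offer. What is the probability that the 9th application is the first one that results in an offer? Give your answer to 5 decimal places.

0.03455

Geometric (trials to first success), p = 0.194.
P(Y = 9) = (1−p)^8 · p = 0.17811 · 0.194 = 0.0345527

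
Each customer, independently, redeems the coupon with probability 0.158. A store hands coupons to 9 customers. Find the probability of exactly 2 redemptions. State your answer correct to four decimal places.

0.2697

X ~ Binomial(n=9, p=0.158).
P(X=2) = C(9,2) · p^2 · (1−p)^7
= 36 · 0.024964 · 0.30004 = 0.269651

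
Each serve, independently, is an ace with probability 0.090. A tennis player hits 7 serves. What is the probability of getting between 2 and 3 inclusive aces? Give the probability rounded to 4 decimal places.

0.1236

X ~ Binomial(7, 0.09); P(2 ≤ X ≤ 3) = Σ C(7,k) p^k (1−p)^(7−k) over k:
  k=2: C(7,2)·0.09^2·0.91^5 = 0.106148
  k=3: C(7,3)·0.09^3·0.91^4 = 0.017497
Total = 0.123645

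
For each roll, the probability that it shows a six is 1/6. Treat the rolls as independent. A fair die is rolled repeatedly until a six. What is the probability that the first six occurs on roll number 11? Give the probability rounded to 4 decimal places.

Geometric (trials to first success), p = 0.166667.
P(Y = 11) = (1−p)^10 · p = 0.16151 · 0.166667 = 0.026918

0.0269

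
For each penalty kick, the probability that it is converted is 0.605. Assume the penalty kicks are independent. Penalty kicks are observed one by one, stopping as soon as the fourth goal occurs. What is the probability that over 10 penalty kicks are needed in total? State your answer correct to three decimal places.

Needing more than 10 penalty kicks ⇔ fewer than 4 successes in the first 10. With X ~ Binomial(10, 0.605), P(Y > 10) = P(X ≤ 3).
  k=0: C(10,0)·0.605^0·0.395^10 = 0.00009
  k=1: C(10,1)·0.605^1·0.395^9 = 0.00142
  k=2: C(10,2)·0.605^2·0.395^8 = 0.00976
  k=3: C(10,3)·0.605^3·0.395^7 = 0.03987
P(X ≤ 3) = 0.05114

0.051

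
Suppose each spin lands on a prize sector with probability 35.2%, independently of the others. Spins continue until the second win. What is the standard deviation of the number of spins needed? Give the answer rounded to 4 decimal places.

3.2341

Y = total spins until the second success; negative binomial with r=2, p=0.352.
SD(Y) = √[r(1−p)/p²] = √(10.459711) = 3.234148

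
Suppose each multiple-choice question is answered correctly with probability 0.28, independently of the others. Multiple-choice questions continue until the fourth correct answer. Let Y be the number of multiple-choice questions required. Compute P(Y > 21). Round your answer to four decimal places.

Needing more than 21 multiple-choice questions ⇔ fewer than 4 successes in the first 21. With X ~ Binomial(21, 0.28), P(Y > 21) = P(X ≤ 3).
  k=0: C(21,0)·0.28^0·0.72^21 = 0.001009
  k=1: C(21,1)·0.28^1·0.72^20 = 0.008242
  k=2: C(21,2)·0.28^2·0.72^19 = 0.032052
  k=3: C(21,3)·0.28^3·0.72^18 = 0.078942
P(X ≤ 3) = 0.120245

0.1202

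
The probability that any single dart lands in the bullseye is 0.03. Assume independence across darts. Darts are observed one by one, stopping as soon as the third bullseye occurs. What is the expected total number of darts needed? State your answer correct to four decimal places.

Y = total darts until the third success; negative binomial with r=3, p=0.03.
E[Y] = r / p = 3 / 0.03 = 100.000000

100.0000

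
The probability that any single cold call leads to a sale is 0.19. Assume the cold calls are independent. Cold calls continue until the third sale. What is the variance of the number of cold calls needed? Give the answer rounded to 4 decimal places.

67.3130

Y = total cold calls until the third success; negative binomial with r=3, p=0.19.
Var(Y) = r(1−p)/p² = 3·0.81 / 0.19² = 67.313019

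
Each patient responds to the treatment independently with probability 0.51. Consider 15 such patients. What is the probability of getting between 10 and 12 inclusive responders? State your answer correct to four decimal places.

0.1653

X ~ Binomial(15, 0.51); P(10 ≤ X ≤ 12) = Σ C(15,k) p^k (1−p)^(15−k) over k:
  k=10: C(15,10)·0.51^10·0.49^5 = 0.100980
  k=11: C(15,11)·0.51^11·0.49^4 = 0.047774
  k=12: C(15,12)·0.51^12·0.49^3 = 0.016575
Total = 0.165329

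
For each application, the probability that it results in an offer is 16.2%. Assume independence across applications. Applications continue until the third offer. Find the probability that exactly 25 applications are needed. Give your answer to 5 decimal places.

Y = trial on which the third success occurs; negative binomial, r=3, p=0.162.
P(Y=25) = C(24,2) · p^3 · (1−p)^22
= 276 · 0.0042515 · 0.020482 = 0.0240338

0.02403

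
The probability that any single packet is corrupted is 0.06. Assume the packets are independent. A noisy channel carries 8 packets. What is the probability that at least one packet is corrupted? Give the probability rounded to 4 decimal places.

P(at least one) = 1 − P(none) = 1 − (1 − 0.06)^8
= 1 − 0.609569 = 0.390431

0.3904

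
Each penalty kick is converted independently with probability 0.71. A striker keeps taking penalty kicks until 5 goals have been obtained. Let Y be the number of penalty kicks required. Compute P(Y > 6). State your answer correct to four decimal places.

Needing more than 6 penalty kicks ⇔ fewer than 5 successes in the first 6. With X ~ Binomial(6, 0.71), P(Y > 6) = P(X ≤ 4).
  k=0: C(6,0)·0.71^0·0.29^6 = 0.000595
  k=1: C(6,1)·0.71^1·0.29^5 = 0.008738
  k=2: C(6,2)·0.71^2·0.29^4 = 0.053481
  k=3: C(6,3)·0.71^3·0.29^3 = 0.174582
  k=4: C(6,4)·0.71^4·0.29^2 = 0.320568
P(X ≤ 4) = 0.557964

0.5580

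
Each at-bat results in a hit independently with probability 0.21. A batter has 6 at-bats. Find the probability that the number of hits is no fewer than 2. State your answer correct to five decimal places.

0.36920

X ~ Binomial(6, 0.21); P(X ≥ 2) = Σ C(6,k) p^k (1−p)^(6−k) over k:
  k=2: C(6,2)·0.21^2·0.79^4 = 0.2576548
  k=3: C(6,3)·0.21^3·0.79^3 = 0.0913207
  k=4: C(6,4)·0.21^4·0.79^2 = 0.0182063
  k=5: C(6,5)·0.21^5·0.79^1 = 0.0019359
  k=6: C(6,6)·0.21^6·0.79^0 = 0.0000858
Total = 0.3692034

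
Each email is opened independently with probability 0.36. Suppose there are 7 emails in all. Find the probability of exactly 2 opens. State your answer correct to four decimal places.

0.2922

X ~ Binomial(n=7, p=0.36).
P(X=2) = C(7,2) · p^2 · (1−p)^5
= 21 · 0.1296 · 0.10737 = 0.292230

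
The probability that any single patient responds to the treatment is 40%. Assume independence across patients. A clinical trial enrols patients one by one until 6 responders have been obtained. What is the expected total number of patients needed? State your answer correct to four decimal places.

Y = total patients until the sixth success; negative binomial with r=6, p=0.40.
E[Y] = r / p = 6 / 0.40 = 15.000000

15.0000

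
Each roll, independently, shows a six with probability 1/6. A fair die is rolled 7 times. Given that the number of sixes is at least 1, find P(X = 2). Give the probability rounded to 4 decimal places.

X ~ Binomial(7, 0.166667). Want P(X=2 | X≥1) = P(X=2) / P(X≥1).
P(X=2) = C(7,2)·0.166667^2·0.833333^5 = 0.234429
P(X≥1) = 1 − 0.279082 = 0.720918
Ratio = 0.234429 / 0.720918 = 0.325180

0.3252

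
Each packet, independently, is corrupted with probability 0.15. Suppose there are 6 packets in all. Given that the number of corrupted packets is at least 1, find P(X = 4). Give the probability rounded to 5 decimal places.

X ~ Binomial(6, 0.15). Want P(X=4 | X≥1) = P(X=4) / P(X≥1).
P(X=4) = C(6,4)·0.15^4·0.85^2 = 0.0054865
P(X≥1) = 1 − 0.3771495 = 0.6228505
Ratio = 0.0054865 / 0.6228505 = 0.0088087

0.00881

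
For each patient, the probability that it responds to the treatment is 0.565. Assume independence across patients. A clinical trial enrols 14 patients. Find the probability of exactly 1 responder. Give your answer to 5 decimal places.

X ~ Binomial(n=14, p=0.565).
P(X=1) = C(14,1) · p^1 · (1−p)^13
= 14 · 0.565 · 1.9969e-05 = 0.0001580

0.00016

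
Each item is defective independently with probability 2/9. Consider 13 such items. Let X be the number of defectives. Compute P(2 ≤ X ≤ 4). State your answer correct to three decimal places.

0.679

X ~ Binomial(13, 0.222222); P(2 ≤ X ≤ 4) = Σ C(13,k) p^k (1−p)^(13−k) over k:
  k=2: C(13,2)·0.222222^2·0.777778^11 = 0.24271
  k=3: C(13,3)·0.222222^3·0.777778^10 = 0.25426
  k=4: C(13,4)·0.222222^4·0.777778^9 = 0.18162
Total = 0.67859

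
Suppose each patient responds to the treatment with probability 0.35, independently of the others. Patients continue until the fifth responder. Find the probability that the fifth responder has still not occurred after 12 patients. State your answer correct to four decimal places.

Needing more than 12 patients ⇔ fewer than 5 successes in the first 12. With X ~ Binomial(12, 0.35), P(Y > 12) = P(X ≤ 4).
  k=0: C(12,0)·0.35^0·0.65^12 = 0.005688
  k=1: C(12,1)·0.35^1·0.65^11 = 0.036753
  k=2: C(12,2)·0.35^2·0.65^10 = 0.108846
  k=3: C(12,3)·0.35^3·0.65^9 = 0.195365
  k=4: C(12,4)·0.35^4·0.65^8 = 0.236692
P(X ≤ 4) = 0.583345

0.5833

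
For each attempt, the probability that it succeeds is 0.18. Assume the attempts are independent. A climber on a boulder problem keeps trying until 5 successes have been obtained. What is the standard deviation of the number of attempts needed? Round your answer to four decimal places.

11.2491

Y = total attempts until the fifth success; negative binomial with r=5, p=0.18.
SD(Y) = √[r(1−p)/p²] = √(126.543210) = 11.249143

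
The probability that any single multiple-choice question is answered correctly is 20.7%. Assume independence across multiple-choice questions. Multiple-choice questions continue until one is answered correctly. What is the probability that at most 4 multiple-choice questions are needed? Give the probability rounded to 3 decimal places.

0.605

Y = number of multiple-choice questions to the first success; geometric, p = 0.207.
P(Y ≤ 4) = 1 − (1−p)^4 = 1 − 0.39545 = 0.60455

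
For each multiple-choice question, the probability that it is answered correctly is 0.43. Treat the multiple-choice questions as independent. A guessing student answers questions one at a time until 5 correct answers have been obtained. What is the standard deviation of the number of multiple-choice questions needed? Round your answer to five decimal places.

3.92603

Y = total multiple-choice questions until the fifth success; negative binomial with r=5, p=0.43.
SD(Y) = √[r(1−p)/p²] = √(15.4137372) = 3.9260333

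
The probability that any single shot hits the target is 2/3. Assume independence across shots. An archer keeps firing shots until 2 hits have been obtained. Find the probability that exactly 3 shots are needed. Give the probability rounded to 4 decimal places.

Y = trial on which the second success occurs; negative binomial, r=2, p=0.666667.
P(Y=3) = C(2,1) · p^2 · (1−p)^1
= 2 · 0.44444 · 0.33333 = 0.296296

0.2963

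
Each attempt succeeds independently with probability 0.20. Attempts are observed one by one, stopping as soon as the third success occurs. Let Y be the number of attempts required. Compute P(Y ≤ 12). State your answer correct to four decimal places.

0.4417

Finishing within 12 attempts ⇔ at least 3 successes in the first 12. With X ~ Binomial(12, 0.20), P(Y ≤ 12) = 1 − P(X ≤ 2).
  k=0: C(12,0)·0.20^0·0.80^12 = 0.068719
  k=1: C(12,1)·0.20^1·0.80^11 = 0.206158
  k=2: C(12,2)·0.20^2·0.80^10 = 0.283468
1 − 0.558346 = 0.441654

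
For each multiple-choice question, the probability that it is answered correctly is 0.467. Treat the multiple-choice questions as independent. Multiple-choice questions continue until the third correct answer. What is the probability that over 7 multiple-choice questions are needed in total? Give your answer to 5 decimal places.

Needing more than 7 multiple-choice questions ⇔ fewer than 3 successes in the first 7. With X ~ Binomial(7, 0.467), P(Y > 7) = P(X ≤ 2).
  k=0: C(7,0)·0.467^0·0.533^7 = 0.0122205
  k=1: C(7,1)·0.467^1·0.533^6 = 0.0749511
  k=2: C(7,2)·0.467^2·0.533^5 = 0.1970104
P(X ≤ 2) = 0.2841820

0.28418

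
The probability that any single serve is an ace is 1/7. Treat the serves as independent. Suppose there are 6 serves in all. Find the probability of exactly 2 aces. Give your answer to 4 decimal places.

0.1652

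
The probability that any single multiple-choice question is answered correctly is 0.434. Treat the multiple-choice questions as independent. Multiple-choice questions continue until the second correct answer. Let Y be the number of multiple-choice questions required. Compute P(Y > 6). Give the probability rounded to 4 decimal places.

Needing more than 6 multiple-choice questions ⇔ fewer than 2 successes in the first 6. With X ~ Binomial(6, 0.434), P(Y > 6) = P(X ≤ 1).
  k=0: C(6,0)·0.434^0·0.566^6 = 0.032877
  k=1: C(6,1)·0.434^1·0.566^5 = 0.151260
P(X ≤ 1) = 0.184137

0.1841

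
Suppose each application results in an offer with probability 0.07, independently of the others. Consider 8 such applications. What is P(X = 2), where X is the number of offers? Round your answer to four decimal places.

X ~ Binomial(n=8, p=0.07).
P(X=2) = C(8,2) · p^2 · (1−p)^6
= 28 · 0.0049 · 0.64699 = 0.088767

0.0888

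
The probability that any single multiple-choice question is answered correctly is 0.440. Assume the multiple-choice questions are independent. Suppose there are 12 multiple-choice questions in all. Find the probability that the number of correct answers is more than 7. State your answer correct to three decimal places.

0.099

X ~ Binomial(12, 0.44); P(X ≥ 8) = Σ C(12,k) p^k (1−p)^(12−k) over k:
  k=8: C(12,8)·0.44^8·0.56^4 = 0.06839
  k=9: C(12,9)·0.44^9·0.56^3 = 0.02388
  k=10: C(12,10)·0.44^10·0.56^2 = 0.00563
  k=11: C(12,11)·0.44^11·0.56^1 = 0.00080
  k=12: C(12,12)·0.44^12·0.56^0 = 0.00005
Total = 0.09876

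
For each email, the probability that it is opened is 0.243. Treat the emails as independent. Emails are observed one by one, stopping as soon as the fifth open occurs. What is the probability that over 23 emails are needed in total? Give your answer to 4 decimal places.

0.3099

Needing more than 23 emails ⇔ fewer than 5 successes in the first 23. With X ~ Binomial(23, 0.243), P(Y > 23) = P(X ≤ 4).
  k=0: C(23,0)·0.243^0·0.757^23 = 0.001657
  k=1: C(23,1)·0.243^1·0.757^22 = 0.012230
  k=2: C(23,2)·0.243^2·0.757^21 = 0.043186
  k=3: C(23,3)·0.243^3·0.757^20 = 0.097041
  k=4: C(23,4)·0.243^4·0.757^19 = 0.155753
P(X ≤ 4) = 0.309867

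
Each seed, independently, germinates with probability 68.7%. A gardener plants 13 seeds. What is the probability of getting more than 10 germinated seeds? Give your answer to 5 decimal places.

0.17551

X ~ Binomial(13, 0.687); P(X ≥ 11) = Σ C(13,k) p^k (1−p)^(13−k) over k:
  k=11: C(13,11)·0.687^11·0.313^2 = 0.1229440
  k=12: C(13,12)·0.687^12·0.313^1 = 0.0449747
  k=13: C(13,13)·0.687^13·0.313^0 = 0.0075934
Total = 0.1755122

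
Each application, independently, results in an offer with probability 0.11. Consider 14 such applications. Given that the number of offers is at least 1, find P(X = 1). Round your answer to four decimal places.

X ~ Binomial(14, 0.11). Want P(X=1 | X≥1) = P(X=1) / P(X≥1).
P(X=1) = C(14,1)·0.11^1·0.89^13 = 0.338525
P(X≥1) = 1 − 0.195641 = 0.804359
Ratio = 0.338525 / 0.804359 = 0.420863

0.4209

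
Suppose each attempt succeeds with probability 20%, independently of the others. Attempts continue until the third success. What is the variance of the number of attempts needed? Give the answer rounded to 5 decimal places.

Y = total attempts until the third success; negative binomial with r=3, p=0.20.
Var(Y) = r(1−p)/p² = 3·0.80 / 0.20² = 60.0000000

60.00000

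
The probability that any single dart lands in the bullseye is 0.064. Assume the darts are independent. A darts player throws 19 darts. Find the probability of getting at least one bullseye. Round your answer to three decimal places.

0.715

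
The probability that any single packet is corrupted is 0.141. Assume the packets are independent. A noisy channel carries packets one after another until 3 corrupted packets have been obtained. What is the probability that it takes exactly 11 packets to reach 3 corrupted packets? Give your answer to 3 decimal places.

0.037

Y = trial on which the third success occurs; negative binomial, r=3, p=0.141.
P(Y=11) = C(10,2) · p^3 · (1−p)^8
= 45 · 0.0028032 · 0.29645 = 0.03740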